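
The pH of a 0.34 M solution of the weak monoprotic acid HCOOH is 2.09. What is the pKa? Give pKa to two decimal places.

[H+] = 10^(-2.09) = 8.13 × 10^-3 M
At equilibrium [HA] = 0.34 − 8.13 × 10^-3 = 3.32 × 10^-1 M
Ka = [H+][A-]/[HA] = (8.13 × 10^-3)² / 3.32 × 10^-1 = 1.99 × 10^-4
pKa = -log(1.99 × 10^-4) = 3.70

pKa = 3.70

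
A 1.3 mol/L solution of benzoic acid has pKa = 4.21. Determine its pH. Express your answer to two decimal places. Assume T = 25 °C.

pH = 2.05

C6H5COOH ⇌ C6H5COO- + H+
Ka = 10^(−4.21) = 6.17 × 10^-5
Let x = [H+] at equilibrium. Ka = x²/(1.3 − x).
Neglecting x in the denominator: x = √(6.17 × 10^-5 × 1.3) = 8.96 × 10^-3 M
Check: 0.69% ionized — well under 5%, approximation valid.
pH = −log(8.96 × 10^-3) = 2.05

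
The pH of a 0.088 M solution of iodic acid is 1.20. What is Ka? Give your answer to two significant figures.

Ka = 1.6 × 10^-1

[H+] = 10^(-1.20) = 6.31 × 10^-2 M
At equilibrium [HA] = 0.088 − 6.31 × 10^-2 = 2.49 × 10^-2 M
Ka = [H+][A-]/[HA] = (6.31 × 10^-2)² / 2.49 × 10^-2 = 1.6 × 10^-1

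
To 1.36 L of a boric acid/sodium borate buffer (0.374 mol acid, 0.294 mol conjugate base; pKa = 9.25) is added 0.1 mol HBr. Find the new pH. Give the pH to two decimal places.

pH = 8.86

After neutralization: n(B(OH)3) = 0.474 mol, n(B(OH)4-) = 0.194 mol.
pH = pKa + log([A⁻]/[HA]) = 9.25 + log(0.194/0.474) = 9.25 -0.388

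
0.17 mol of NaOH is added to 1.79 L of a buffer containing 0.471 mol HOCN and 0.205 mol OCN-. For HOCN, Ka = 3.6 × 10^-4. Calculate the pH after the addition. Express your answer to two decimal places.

pH = 3.54

After neutralization: n(HOCN) = 0.301 mol, n(OCN-) = 0.375 mol.
pKa = −log(3.6 × 10^-4) = 3.444
pH = pKa + log(n_OCN-/n_HOCN) = 3.444 + log(0.375/0.301) = 3.444 + (+0.095)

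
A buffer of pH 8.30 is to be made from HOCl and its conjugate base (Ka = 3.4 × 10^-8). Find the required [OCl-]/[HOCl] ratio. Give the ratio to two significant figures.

pKa = -log(3.4 × 10^-8) = 7.469
pH = pKa + log(r) ⇒ log(r) = 8.30 − 7.469 = +0.831
r = [OCl-]/[HOCl] = 10^(+0.831) = 6.78

ratio = 6.8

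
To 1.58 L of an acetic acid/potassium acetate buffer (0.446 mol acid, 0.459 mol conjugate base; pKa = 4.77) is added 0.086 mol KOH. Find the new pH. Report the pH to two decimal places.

OH- converts CH3COOH to CH3COO-: CH3COOH → 0.36 mol, CH3COO- → 0.545 mol.
pH = pKa + log(n_CH3COO-/n_CH3COOH) = 4.77 + log(0.545/0.36) = 4.77 + (+0.180)

pH = 4.95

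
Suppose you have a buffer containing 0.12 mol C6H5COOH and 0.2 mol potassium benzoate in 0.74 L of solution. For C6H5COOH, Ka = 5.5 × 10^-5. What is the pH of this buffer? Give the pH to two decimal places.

pKa = −log(5.5 × 10^-5) = 4.260
pH = pKa + log([A⁻]/[HA]) = 4.260 + log(0.2/0.12)
pH = 4.260 + (+0.222) = 4.48

pH = 4.48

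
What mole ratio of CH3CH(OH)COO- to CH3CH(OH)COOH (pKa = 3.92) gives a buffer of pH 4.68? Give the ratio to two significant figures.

pH = pKa + log(r) ⇒ log(r) = 4.68 − 3.92 = +0.76
r = [CH3CH(OH)COO-]/[CH3CH(OH)COOH] = 10^(+0.76) = 5.75

ratio = 5.8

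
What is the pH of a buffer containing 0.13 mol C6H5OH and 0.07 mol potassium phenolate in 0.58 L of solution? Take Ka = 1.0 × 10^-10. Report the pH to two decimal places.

pH = 9.73

pKa = −log(1.0 × 10^-10) = 10.000
pH = pKa + log([A⁻]/[HA]) = 10.000 + log(0.07/0.13)
pH = 10.000 + (-0.269) = 9.73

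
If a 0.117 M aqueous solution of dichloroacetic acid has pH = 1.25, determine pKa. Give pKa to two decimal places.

[H+] = 10^(-1.25) = 5.62 × 10^-2 M
At equilibrium [HA] = 0.117 − 5.62 × 10^-2 = 6.08 × 10^-2 M
Ka = [H+][A-]/[HA] = (5.62 × 10^-2)² / 6.08 × 10^-2 = 5.19 × 10^-2
pKa = -log(5.19 × 10^-2) = 1.28

pKa = 1.28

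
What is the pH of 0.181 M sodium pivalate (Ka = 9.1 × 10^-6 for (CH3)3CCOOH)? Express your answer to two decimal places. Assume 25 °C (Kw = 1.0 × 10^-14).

pH = 9.15

(CH3)3CCOO- is the conjugate base of the weak acid (CH3)3CCOOH.
Kb = Kw/Ka = 1.0×10^-14 / 9.1 × 10^-6 = 1.10 × 10^-9
Kb = [OH-]²/(0.181 − [OH-]) = 1.10 × 10^-9
Assume [OH-] ≪ 0.181: [OH-] ≈ √(1.10 × 10^-9 × 0.181) = 1.41 × 10^-5 M
Check: 0.0078% ionized — well under 5%, approximation valid.
pOH = 4.85, so pH = 14.00 − pOH = 9.15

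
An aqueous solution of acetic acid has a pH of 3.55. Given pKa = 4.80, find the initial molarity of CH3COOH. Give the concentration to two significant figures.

C₀ = 5.3 × 10^-3 M

[H+] = 10^(-3.55) = 2.82 × 10^-4 M = x
Ka = 10^(−4.80) = 1.58 × 10^-5
Ka = x²/(C₀ − x) ⇒ C₀ = x + x²/Ka
C₀ = 2.82 × 10^-4 + (2.82 × 10^-4)²/(1.58 × 10^-5) = 5.32 × 10^-3 M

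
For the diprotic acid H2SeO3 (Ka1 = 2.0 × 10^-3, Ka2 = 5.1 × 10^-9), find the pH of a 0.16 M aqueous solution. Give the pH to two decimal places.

pH = 1.77

Since Ka1 ≫ Ka2, the first ionization dominates [H+].
Ka1 = x²/(0.16 − x) = 2.0 × 10^-3
Solving the quadratic: x = (−Ka1 + √(Ka1² + 4·Ka1·C₀))/2 = 1.69 × 10^-2 M
pH = −log(1.69 × 10^-2) = 1.77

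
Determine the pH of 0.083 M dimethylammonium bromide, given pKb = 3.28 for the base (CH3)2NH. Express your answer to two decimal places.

pH = 5.90

(CH3)2NH2+ is the conjugate acid of the weak base (CH3)2NH.
Kb = 10^(−3.28) = 5.25 × 10^-4
Ka = Kw/Kb = 1.0×10^-14 / 5.25 × 10^-4 = 1.90 × 10^-11
Let x = [H+] at equilibrium. Ka = x²/(0.083 − x).
Assume x ≪ 0.083: x ≈ √(1.90 × 10^-11 × 0.083) = 1.26 × 10^-6 M
(x/C₀ = 0.0015% < 5%, so the approximation holds.)
pH = −log[H+] = −log(1.26 × 10^-6) = 5.90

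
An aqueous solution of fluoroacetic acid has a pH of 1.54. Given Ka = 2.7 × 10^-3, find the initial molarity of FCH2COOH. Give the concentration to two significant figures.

C₀ = 3.4 × 10^-1 M

[H+] = 10^(-1.54) = 2.88 × 10^-2 M = x
Ka = x²/(C₀ − x) ⇒ C₀ = x + x²/Ka
C₀ = 2.88 × 10^-2 + (2.88 × 10^-2)²/(2.7 × 10^-3) = 3.36 × 10^-1 M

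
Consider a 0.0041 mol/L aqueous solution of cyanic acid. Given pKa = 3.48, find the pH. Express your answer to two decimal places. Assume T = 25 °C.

pH = 3.00

HOCN ⇌ OCN- + H+
Ka = 10^(−3.48) = 3.31 × 10^-4
Ka = [H+]²/(0.0041 − [H+]) = 3.31 × 10^-4
Here C₀/Ka ≈ 12.4, so the small-[H+] approximation fails. Use the quadratic:
[H+] = [−0.000331 + √(0.000331² + 5.43e-06)]/2 = 1.01 × 10^-3 M
pH = −log[H+] = −log(1.01 × 10^-3) = 3.00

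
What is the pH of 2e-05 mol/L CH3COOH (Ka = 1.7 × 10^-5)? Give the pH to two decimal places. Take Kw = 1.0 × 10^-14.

CH3COOH ⇌ CH3COO- + H+
From the ICE table, Ka = x²/(2e-05 − x) = 1.7 × 10^-5.
x is not negligible relative to C₀; solve x² + 1.7e-05·x − 3.4e-10 = 0.
x = (−Ka + √(Ka² + 4·Ka·C₀))/2 = 1.18 × 10^-5 M
pH = −log[H+] = −log(1.18 × 10^-5) = 4.93

pH = 4.93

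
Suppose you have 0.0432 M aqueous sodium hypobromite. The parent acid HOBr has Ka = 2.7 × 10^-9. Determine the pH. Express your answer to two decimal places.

pH = 10.60

OBr- is the conjugate base of the weak acid HOBr.
Kb = Kw/Ka = 1.0×10^-14 / 2.7 × 10^-9 = 3.70 × 10^-6
From the ICE table, Kb = x²/(0.0432 − x) = 3.70 × 10^-6.
Assume x ≪ 0.0432: x ≈ √(3.70 × 10^-6 × 0.0432) = 4.00 × 10^-4 M
Check: 0.93% ionized — well under 5%, approximation valid.
pOH = 3.40, so pH = 14.00 − pOH = 10.60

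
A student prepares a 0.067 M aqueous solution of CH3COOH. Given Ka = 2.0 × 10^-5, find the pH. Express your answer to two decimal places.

CH3COOH ⇌ CH3COO- + H+
Let x = [H+] at equilibrium. Ka = x²/(0.067 − x).
Neglecting x in the denominator: x = √(2.0 × 10^-5 × 0.067) = 1.16 × 10^-3 M
(x/C₀ = 1.7% < 5%, so the approximation holds.)
pH = −log[H+] = −log(1.16 × 10^-3) = 2.94

pH = 2.94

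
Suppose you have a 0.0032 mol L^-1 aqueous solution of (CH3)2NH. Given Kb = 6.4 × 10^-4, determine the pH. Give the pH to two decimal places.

(CH3)2NH + H2O ⇌ (CH3)2NH2+ + OH-
From the ICE table, Kb = x²/(0.0032 − x) = 6.4 × 10^-4.
Here C₀/Kb ≈ 5, so the small-x approximation fails. Use the quadratic:
x = [−0.00064 + √(0.00064² + 8.19e-06)]/2 = 1.15 × 10^-3 M
pOH = −log(1.15 × 10^-3) = 2.94; pH = 14.00 − 2.94 = 11.06

pH = 11.06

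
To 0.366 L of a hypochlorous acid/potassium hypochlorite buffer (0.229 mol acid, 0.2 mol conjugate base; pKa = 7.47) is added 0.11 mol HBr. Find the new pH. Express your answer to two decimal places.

pH = 6.89

Added H+ converts OCl- to HOCl: HOCl → 0.339 mol, OCl- → 0.09 mol.
pH = pKa + log([A⁻]/[HA]) = 7.47 + log(0.09/0.339) = 7.47 -0.576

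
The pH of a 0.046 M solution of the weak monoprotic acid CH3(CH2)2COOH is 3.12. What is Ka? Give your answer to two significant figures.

[H+] = 10^(-3.12) = 7.59 × 10^-4 M
At equilibrium [HA] = 0.046 − 7.59 × 10^-4 = 4.52 × 10^-2 M
Ka = [H+][A-]/[HA] = (7.59 × 10^-4)² / 4.52 × 10^-2 = 1.3 × 10^-5

Ka = 1.3 × 10^-5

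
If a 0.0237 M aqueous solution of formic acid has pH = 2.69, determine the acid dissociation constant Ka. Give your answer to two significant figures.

Ka = 1.9 × 10^-4

[H+] = 10^(-2.69) = 2.04 × 10^-3 M
At equilibrium [HA] = 0.0237 − 2.04 × 10^-3 = 2.17 × 10^-2 M
Ka = [H+][A-]/[HA] = (2.04 × 10^-3)² / 2.17 × 10^-2 = 1.9 × 10^-4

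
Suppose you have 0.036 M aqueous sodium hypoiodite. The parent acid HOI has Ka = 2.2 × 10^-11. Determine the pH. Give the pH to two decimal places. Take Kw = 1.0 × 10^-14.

pH = 11.58

OI- is the conjugate base of the weak acid HOI.
Kb = Kw/Ka = 1.0×10^-14 / 2.2 × 10^-11 = 4.55 × 10^-4
From the ICE table, Kb = x²/(0.036 − x) = 4.55 × 10^-4.
x is not negligible relative to C₀; solve x² + 0.000455·x − 1.64e-05 = 0.
x = (−Kb + √(Kb² + 4·Kb·C₀))/2 = 3.83 × 10^-3 M
pOH = −log(3.83 × 10^-3) = 2.42; pH = 14.00 − 2.42 = 11.58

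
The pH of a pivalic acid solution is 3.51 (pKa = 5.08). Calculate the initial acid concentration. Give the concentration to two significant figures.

[H+] = 10^(-3.51) = 3.09 × 10^-4 M = x
Ka = 10^(−5.08) = 8.32 × 10^-6
Ka = x²/(C₀ − x) ⇒ C₀ = x + x²/Ka
C₀ = 3.09 × 10^-4 + (3.09 × 10^-4)²/(8.32 × 10^-6) = 1.18 × 10^-2 M

C₀ = 1.2 × 10^-2 M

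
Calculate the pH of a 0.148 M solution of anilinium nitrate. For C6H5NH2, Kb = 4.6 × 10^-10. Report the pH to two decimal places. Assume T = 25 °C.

C6H5NH3+ is the conjugate acid of the weak base C6H5NH2.
Ka = Kw/Kb = 1.0×10^-14 / 4.6 × 10^-10 = 2.17 × 10^-5
Ka = [H+]²/(0.148 − [H+]) = 2.17 × 10^-5
Neglecting [H+] in the denominator: [H+] = √(2.17 × 10^-5 × 0.148) = 1.79 × 10^-3 M
pH = −log[H+] = −log(1.79 × 10^-3) = 2.75

pH = 2.75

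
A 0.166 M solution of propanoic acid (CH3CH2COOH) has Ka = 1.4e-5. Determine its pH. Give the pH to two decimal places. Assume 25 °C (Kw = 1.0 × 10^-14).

pH = 2.82

CH3CH2COOH ⇌ CH3CH2COO- + H+
From the ICE table, Ka = [H+]²/(0.166 − [H+]) = 1.4 × 10^-5.
Since Ka ≪ C₀, [H+] ≈ √(Ka·C₀) = 1.52 × 10^-3 M.
Check: 0.92% ionized — well under 5%, approximation valid.
pH = −log[H+] = −log(1.52 × 10^-3) = 2.82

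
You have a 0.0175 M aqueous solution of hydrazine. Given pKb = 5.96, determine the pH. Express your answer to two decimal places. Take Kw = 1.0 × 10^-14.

pH = 10.14

N2H4 + H2O ⇌ N2H5+ + OH-
Kb = 10^(−5.96) = 1.10 × 10^-6
From the ICE table, Kb = [OH-]²/(0.0175 − [OH-]) = 1.10 × 10^-6.
Since Kb ≪ C₀, [OH-] ≈ √(Kb·C₀) = 1.39 × 10^-4 M.
([OH-]/C₀ = 0.79% < 5%, so the approximation holds.)
pOH = 3.86, so pH = 14.00 − pOH = 10.14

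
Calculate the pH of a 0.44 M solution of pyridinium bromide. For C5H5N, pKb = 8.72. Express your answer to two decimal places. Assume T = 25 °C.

C5H5NH+ is the conjugate acid of the weak base C5H5N.
Kb = 10^(−8.72) = 1.91 × 10^-9
Ka = Kw/Kb = 1.0×10^-14 / 1.91 × 10^-9 = 5.24 × 10^-6
Ka = [H+]²/(0.44 − [H+]) = 5.24 × 10^-6
Assume [H+] ≪ 0.44: [H+] ≈ √(5.24 × 10^-6 × 0.44) = 1.52 × 10^-3 M
Check: 0.35% ionized — well under 5%, approximation valid.
pH = −log[H+] = −log(1.52 × 10^-3) = 2.82

pH = 2.82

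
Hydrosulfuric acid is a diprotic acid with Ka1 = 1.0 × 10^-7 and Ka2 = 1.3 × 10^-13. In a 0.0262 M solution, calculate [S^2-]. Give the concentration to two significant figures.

1.3 × 10^-13 M

First ionization gives [H+] ≈ [HS-] = 5.12 × 10^-5 M.
Second step: Ka2 = [H+][S^2-]/[HS-] ≈ [S^2-] (since [H+] ≈ [HS-]).
So [S^2-] ≈ Ka2.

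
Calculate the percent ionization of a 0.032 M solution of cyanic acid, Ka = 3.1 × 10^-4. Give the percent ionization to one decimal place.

HOCN ⇌ OCN- + H+; let x = [H+] at equilibrium.
Solve x² + 0.00031x − 9.92e-06 = 0 → x = 3.00 × 10^-3 M
% ionization = x/C₀ × 100% = 3.00 × 10^-3/0.032 × 100% = 9.4%

9.4%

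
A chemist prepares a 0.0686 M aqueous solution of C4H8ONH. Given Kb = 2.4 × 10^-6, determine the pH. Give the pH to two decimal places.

C4H8ONH + H2O ⇌ C4H8ONH2+ + OH-
From the ICE table, Kb = [OH-]²/(0.0686 − [OH-]) = 2.4 × 10^-6.
Since Kb ≪ C₀, [OH-] ≈ √(Kb·C₀) = 4.06 × 10^-4 M.
pOH = 3.39, so pH = 14.00 − pOH = 10.61

pH = 10.61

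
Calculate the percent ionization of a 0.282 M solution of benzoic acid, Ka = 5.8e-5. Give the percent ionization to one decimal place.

C6H5COOH ⇌ C6H5COO- + H+; let x = [H+] at equilibrium.
x ≈ √(Ka·C₀) = √(5.8 × 10^-5 × 0.282) = 4.04 × 10^-3 M
% ionization = x/C₀ × 100% = 4.04 × 10^-3/0.282 × 100% = 1.4%

1.4%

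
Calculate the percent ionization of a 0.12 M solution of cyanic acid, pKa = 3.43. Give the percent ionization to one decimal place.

HOCN ⇌ OCN- + H+; let x = [H+] at equilibrium.
Ka = 10^(−3.43) = 3.72 × 10^-4
Ka = x²/(C₀ − x); solving the quadratic gives x = 6.50 × 10^-3 M.
% ionization = x/C₀ × 100% = 6.50 × 10^-3/0.12 × 100% = 5.4%

5.4%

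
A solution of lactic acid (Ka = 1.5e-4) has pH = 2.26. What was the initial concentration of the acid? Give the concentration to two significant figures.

[H+] = 10^(-2.26) = 5.50 × 10^-3 M = x
Ka = x²/(C₀ − x) ⇒ C₀ = x + x²/Ka
C₀ = 5.50 × 10^-3 + (5.50 × 10^-3)²/(1.5 × 10^-4) = 2.07 × 10^-1 M

C₀ = 2.1 × 10^-1 M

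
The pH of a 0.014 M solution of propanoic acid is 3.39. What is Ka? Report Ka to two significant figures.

[H+] = 10^(-3.39) = 4.07 × 10^-4 M
At equilibrium [HA] = 0.014 − 4.07 × 10^-4 = 1.36 × 10^-2 M
Ka = [H+][A-]/[HA] = (4.07 × 10^-4)² / 1.36 × 10^-2 = 1.2 × 10^-5

Ka = 1.2 × 10^-5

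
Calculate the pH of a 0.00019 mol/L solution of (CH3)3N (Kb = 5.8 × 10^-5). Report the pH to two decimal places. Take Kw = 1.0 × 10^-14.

pH = 9.90

(CH3)3N + H2O ⇌ (CH3)3NH+ + OH-
From the ICE table, Kb = x²/(0.00019 − x) = 5.8 × 10^-5.
The 5% rule fails; solving x² + Kb·x − Kb·C₀ = 0 exactly:
x = (−Kb + √(Kb² + 4·Kb·C₀))/2 = 7.99 × 10^-5 M
pOH = −log(7.99 × 10^-5) = 4.10; pH = 14.00 − 4.10 = 9.90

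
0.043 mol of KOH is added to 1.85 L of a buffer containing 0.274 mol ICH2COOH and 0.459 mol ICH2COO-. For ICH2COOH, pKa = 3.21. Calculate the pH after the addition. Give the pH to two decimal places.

pH = 3.55

OH- converts ICH2COOH to ICH2COO-: ICH2COOH → 0.231 mol, ICH2COO- → 0.502 mol.
Henderson–Hasselbalch with mole ratio 0.502/0.231: pH = 3.21 + (+0.337)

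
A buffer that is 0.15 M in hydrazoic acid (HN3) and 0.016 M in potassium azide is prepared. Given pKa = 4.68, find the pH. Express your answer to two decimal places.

pH = 3.71

Using pH = pKa + log([base]/[acid]) with [base]/[acid] = 0.016/0.15:
pH = 4.68 + (-0.972) = 3.71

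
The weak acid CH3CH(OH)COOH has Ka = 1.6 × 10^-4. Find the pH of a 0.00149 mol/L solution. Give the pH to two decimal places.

pH = 3.38

CH3CH(OH)COOH ⇌ CH3CH(OH)COO- + H+
Let x = [H+] at equilibrium. Ka = x²/(0.00149 − x).
The 5% rule fails; solving x² + Ka·x − Ka·C₀ = 0 exactly:
x = [−0.00016 + √(0.00016² + 9.54e-07)]/2 = 4.15 × 10^-4 M
pH = −log(4.15 × 10^-4) = 3.38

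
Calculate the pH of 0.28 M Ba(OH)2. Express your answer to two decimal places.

Ba(OH)2 is a strong base (each formula unit releases 2 OH-); [OH-] = 0.56 M.
pOH = -log(0.56) = 0.25
pH = 14.00 - 0.25 = 13.75

pH = 13.75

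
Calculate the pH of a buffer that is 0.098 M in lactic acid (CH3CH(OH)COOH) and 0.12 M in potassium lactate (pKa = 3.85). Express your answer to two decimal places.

pH = 3.94

Using pH = pKa + log([base]/[acid]) with [base]/[acid] = 0.12/0.098:
pH = 3.85 + (+0.088) = 3.94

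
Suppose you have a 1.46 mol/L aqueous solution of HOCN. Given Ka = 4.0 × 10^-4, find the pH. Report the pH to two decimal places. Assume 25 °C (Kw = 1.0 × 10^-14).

pH = 1.62

HOCN ⇌ OCN- + H+
Ka = x²/(1.46 − x) = 4.0 × 10^-4
Assume x ≪ 1.46: x ≈ √(4.0 × 10^-4 × 1.46) = 2.42 × 10^-2 M
pH = −log[H+] = −log(2.42 × 10^-2) = 1.62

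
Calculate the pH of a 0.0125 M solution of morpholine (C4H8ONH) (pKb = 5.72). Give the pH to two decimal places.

C4H8ONH + H2O ⇌ C4H8ONH2+ + OH-
Kb = 10^(−5.72) = 1.91 × 10^-6
Kb = [OH-]²/(0.0125 − [OH-]) = 1.91 × 10^-6
Since Kb ≪ C₀, [OH-] ≈ √(Kb·C₀) = 1.55 × 10^-4 M.
([OH-]/C₀ = 1.2% < 5%, so the approximation holds.)
pOH = 3.81, so pH = 14.00 − pOH = 10.19

pH = 10.19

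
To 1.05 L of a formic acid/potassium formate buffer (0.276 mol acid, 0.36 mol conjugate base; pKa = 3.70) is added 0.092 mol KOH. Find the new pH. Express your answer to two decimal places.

OH- converts HCOOH to HCOO-: HCOOH → 0.184 mol, HCOO- → 0.452 mol.
pH = pKa + log([A⁻]/[HA]) = 3.70 + log(0.452/0.184) = 3.70 +0.390

pH = 4.09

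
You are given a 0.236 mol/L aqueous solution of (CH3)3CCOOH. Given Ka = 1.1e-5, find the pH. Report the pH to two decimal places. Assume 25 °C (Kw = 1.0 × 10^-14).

pH = 2.79

(CH3)3CCOOH ⇌ (CH3)3CCOO- + H+
Let x = [H+] at equilibrium. Ka = x²/(0.236 − x).
Assume x ≪ 0.236: x ≈ √(1.1 × 10^-5 × 0.236) = 1.61 × 10^-3 M
pH = −log[H+] = −log(1.61 × 10^-3) = 2.79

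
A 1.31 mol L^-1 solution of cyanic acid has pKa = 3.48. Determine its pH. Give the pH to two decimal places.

HOCN ⇌ OCN- + H+
Ka = 10^(−3.48) = 3.31 × 10^-4
Ka = x²/(1.31 − x) = 3.31 × 10^-4
Neglecting x in the denominator: x = √(3.31 × 10^-4 × 1.31) = 2.08 × 10^-2 M
pH = −log[H+] = −log(2.08 × 10^-2) = 1.68

pH = 1.68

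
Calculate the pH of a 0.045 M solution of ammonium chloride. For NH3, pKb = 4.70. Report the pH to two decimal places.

pH = 5.32

NH4+ is the conjugate acid of the weak base NH3.
Kb = 10^(−4.70) = 2.00 × 10^-5
Ka = Kw/Kb = 1.0×10^-14 / 2.00 × 10^-5 = 5.00 × 10^-10
From the ICE table, Ka = [H+]²/(0.045 − [H+]) = 5.00 × 10^-10.
Assume [H+] ≪ 0.045: [H+] ≈ √(5.00 × 10^-10 × 0.045) = 4.74 × 10^-6 M
([H+]/C₀ = 0.011% < 5%, so the approximation holds.)
pH = −log(4.74 × 10^-6) = 5.32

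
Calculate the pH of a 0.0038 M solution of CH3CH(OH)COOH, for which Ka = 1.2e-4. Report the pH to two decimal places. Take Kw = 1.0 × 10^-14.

CH3CH(OH)COOH ⇌ CH3CH(OH)COO- + H+
From the ICE table, Ka = x²/(0.0038 − x) = 1.2 × 10^-4.
x is not negligible relative to C₀; solve x² + 0.00012·x − 4.56e-07 = 0.
x = [−0.00012 + √(0.00012² + 1.82e-06)]/2 = 6.18 × 10^-4 M
pH = −log[H+] = −log(6.18 × 10^-4) = 3.21

pH = 3.21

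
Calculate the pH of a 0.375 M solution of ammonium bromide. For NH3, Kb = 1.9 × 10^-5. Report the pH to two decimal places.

pH = 4.85

NH4+ is the conjugate acid of the weak base NH3.
Ka = Kw/Kb = 1.0×10^-14 / 1.9 × 10^-5 = 5.26 × 10^-10
Ka = x²/(0.375 − x) = 5.26 × 10^-10
Neglecting x in the denominator: x = √(5.26 × 10^-10 × 0.375) = 1.40 × 10^-5 M
pH = −log[H+] = −log(1.40 × 10^-5) = 4.85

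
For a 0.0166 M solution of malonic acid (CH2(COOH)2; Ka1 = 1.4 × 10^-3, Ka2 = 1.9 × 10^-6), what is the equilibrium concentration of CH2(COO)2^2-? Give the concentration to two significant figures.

First ionization gives [H+] ≈ [CH2(COOH)COO-] = 4.17 × 10^-3 M.
Second step: Ka2 = [H+][CH2(COO)2^2-]/[CH2(COOH)COO-] ≈ [CH2(COO)2^2-] (since [H+] ≈ [CH2(COOH)COO-]).
So [CH2(COO)2^2-] ≈ Ka2.

1.9 × 10^-6 M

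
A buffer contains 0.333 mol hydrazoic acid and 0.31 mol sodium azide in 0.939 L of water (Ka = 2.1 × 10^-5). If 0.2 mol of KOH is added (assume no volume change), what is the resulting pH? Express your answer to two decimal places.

OH- converts HN3 to N3-: HN3 → 0.133 mol, N3- → 0.51 mol.
pKa = −log(2.1 × 10^-5) = 4.678
pH = pKa + log(n_N3-/n_HN3) = 4.678 + log(0.51/0.133) = 4.678 + (+0.584)

pH = 5.26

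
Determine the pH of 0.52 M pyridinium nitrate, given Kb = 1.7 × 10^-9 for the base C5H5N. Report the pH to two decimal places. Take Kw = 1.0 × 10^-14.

pH = 2.76

C5H5NH+ is the conjugate acid of the weak base C5H5N.
Ka = Kw/Kb = 1.0×10^-14 / 1.7 × 10^-9 = 5.88 × 10^-6
Ka = x²/(0.52 − x) = 5.88 × 10^-6
Assume x ≪ 0.52: x ≈ √(5.88 × 10^-6 × 0.52) = 1.75 × 10^-3 M
Check: 0.34% ionized — well under 5%, approximation valid.
pH = −log(1.75 × 10^-3) = 2.76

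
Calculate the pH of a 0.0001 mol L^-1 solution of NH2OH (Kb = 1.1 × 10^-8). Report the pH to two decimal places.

pH = 8.02

NH2OH + H2O ⇌ NH3OH+ + OH-
Kb = x²/(0.0001 − x) = 1.1 × 10^-8
Since Kb ≪ C₀, x ≈ √(Kb·C₀) = 1.05 × 10^-6 M.
pOH = 5.98, so pH = 14.00 − pOH = 8.02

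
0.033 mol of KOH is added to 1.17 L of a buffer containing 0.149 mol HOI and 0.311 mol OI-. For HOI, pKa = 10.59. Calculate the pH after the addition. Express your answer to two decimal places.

After neutralization: n(HOI) = 0.116 mol, n(OI-) = 0.344 mol.
pH = pKa + log(n_OI-/n_HOI) = 10.59 + log(0.344/0.116) = 10.59 + (+0.472)

pH = 11.06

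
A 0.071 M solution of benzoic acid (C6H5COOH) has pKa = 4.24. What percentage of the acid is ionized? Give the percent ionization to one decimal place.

2.8%

C6H5COOH ⇌ C6H5COO- + H+; let x = [H+] at equilibrium.
Ka = 10^(−4.24) = 5.75 × 10^-5
x ≈ √(Ka·C₀) = √(5.75 × 10^-5 × 0.071) = 2.02 × 10^-3 M
% ionization = x/C₀ × 100% = 2.02 × 10^-3/0.071 × 100% = 2.8%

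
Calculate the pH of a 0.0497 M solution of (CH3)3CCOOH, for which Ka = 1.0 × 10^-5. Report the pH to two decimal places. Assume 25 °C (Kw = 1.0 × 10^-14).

(CH3)3CCOOH ⇌ (CH3)3CCOO- + H+
From the ICE table, Ka = [H+]²/(0.0497 − [H+]) = 1.0 × 10^-5.
Neglecting [H+] in the denominator: [H+] = √(1.0 × 10^-5 × 0.0497) = 7.05 × 10^-4 M
pH = −log[H+] = −log(7.05 × 10^-4) = 3.15

pH = 3.15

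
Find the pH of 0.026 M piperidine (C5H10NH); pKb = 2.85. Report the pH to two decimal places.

C5H10NH + H2O ⇌ C5H10NH2+ + OH-
Kb = 10^(−2.85) = 1.41 × 10^-3
Kb = x²/(0.026 − x) = 1.41 × 10^-3
Here C₀/Kb ≈ 18.4, so the small-x approximation fails. Use the quadratic:
x = [−0.00141 + √(0.00141² + 0.000147)]/2 = 5.39 × 10^-3 M
pOH = −log(5.39 × 10^-3) = 2.27; pH = 14.00 − 2.27 = 11.73

pH = 11.73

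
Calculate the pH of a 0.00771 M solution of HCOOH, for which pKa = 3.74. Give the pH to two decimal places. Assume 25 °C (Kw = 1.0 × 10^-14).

HCOOH ⇌ HCOO- + H+
Ka = 10^(−3.74) = 1.82 × 10^-4
Ka = x²/(0.00771 − x) = 1.82 × 10^-4
Here C₀/Ka ≈ 42.4, so the small-x approximation fails. Use the quadratic:
x = (−Ka + √(Ka² + 4·Ka·C₀))/2 = 1.10 × 10^-3 M
pH = −log[H+] = −log(1.10 × 10^-3) = 2.96

pH = 2.96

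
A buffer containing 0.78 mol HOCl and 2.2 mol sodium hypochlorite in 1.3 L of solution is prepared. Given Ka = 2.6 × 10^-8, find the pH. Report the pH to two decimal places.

pH = 8.04

pKa = −log(2.6 × 10^-8) = 7.585
Using pH = pKa + log([base]/[acid]) with [base]/[acid] = 2.2/0.78:
pH = 7.585 + (+0.450) = 8.04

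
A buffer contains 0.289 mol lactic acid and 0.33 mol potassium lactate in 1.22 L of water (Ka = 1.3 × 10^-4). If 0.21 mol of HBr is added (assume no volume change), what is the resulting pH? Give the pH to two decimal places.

pH = 3.27

After neutralization: n(CH3CH(OH)COOH) = 0.499 mol, n(CH3CH(OH)COO-) = 0.12 mol.
pKa = −log(1.3 × 10^-4) = 3.886
Henderson–Hasselbalch with mole ratio 0.12/0.499: pH = 3.886 + (-0.619)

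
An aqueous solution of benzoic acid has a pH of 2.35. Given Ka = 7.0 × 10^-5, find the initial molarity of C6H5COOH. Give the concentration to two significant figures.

C₀ = 2.9 × 10^-1 M

[H+] = 10^(-2.35) = 4.47 × 10^-3 M = x
Ka = x²/(C₀ − x) ⇒ C₀ = x + x²/Ka
C₀ = 4.47 × 10^-3 + (4.47 × 10^-3)²/(7.0 × 10^-5) = 2.90 × 10^-1 M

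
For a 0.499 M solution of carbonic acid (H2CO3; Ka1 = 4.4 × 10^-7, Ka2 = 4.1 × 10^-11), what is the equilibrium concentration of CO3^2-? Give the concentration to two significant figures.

4.1 × 10^-11 M

First ionization gives [H+] ≈ [HCO3-] = 4.69 × 10^-4 M.
Second step: Ka2 = [H+][CO3^2-]/[HCO3-] ≈ [CO3^2-] (since [H+] ≈ [HCO3-]).
So [CO3^2-] ≈ Ka2.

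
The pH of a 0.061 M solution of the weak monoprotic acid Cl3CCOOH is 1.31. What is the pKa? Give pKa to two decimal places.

pKa = 0.70

[H+] = 10^(-1.31) = 4.90 × 10^-2 M
At equilibrium [HA] = 0.061 − 4.90 × 10^-2 = 1.20 × 10^-2 M
Ka = [H+][A-]/[HA] = (4.90 × 10^-2)² / 1.20 × 10^-2 = 2.00 × 10^-1
pKa = -log(2.00 × 10^-1) = 0.70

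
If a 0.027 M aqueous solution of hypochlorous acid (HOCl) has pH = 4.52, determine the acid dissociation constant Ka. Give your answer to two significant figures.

[H+] = 10^(-4.52) = 3.02 × 10^-5 M
At equilibrium [HA] = 0.027 − 3.02 × 10^-5 = 2.70 × 10^-2 M
Ka = [H+][A-]/[HA] = (3.02 × 10^-5)² / 2.70 × 10^-2 = 3.4 × 10^-8

Ka = 3.4 × 10^-8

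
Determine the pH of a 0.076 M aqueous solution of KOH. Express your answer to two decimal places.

pH = 12.88

KOH is a strong base; [OH-] = 0.076 M.
pOH = -log(0.076) = 1.12
pH = 14.00 - 1.12 = 12.88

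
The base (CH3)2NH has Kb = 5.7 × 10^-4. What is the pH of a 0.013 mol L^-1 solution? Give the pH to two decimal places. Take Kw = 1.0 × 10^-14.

pH = 11.39

(CH3)2NH + H2O ⇌ (CH3)2NH2+ + OH-
From the ICE table, Kb = [OH-]²/(0.013 − [OH-]) = 5.7 × 10^-4.
[OH-] is not negligible relative to C₀; solve [OH-]² + 0.00057·[OH-] − 7.41e-06 = 0.
[OH-] = (−Kb + √(Kb² + 4·Kb·C₀))/2 = 2.45 × 10^-3 M
pOH = −log(2.45 × 10^-3) = 2.61; pH = 14.00 − 2.61 = 11.39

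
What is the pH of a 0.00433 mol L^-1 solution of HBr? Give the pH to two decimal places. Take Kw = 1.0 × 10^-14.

pH = 2.36

HBr is a strong acid and dissociates completely, so [H+] = 0.00433 M.
pH = -log(0.00433) = 2.36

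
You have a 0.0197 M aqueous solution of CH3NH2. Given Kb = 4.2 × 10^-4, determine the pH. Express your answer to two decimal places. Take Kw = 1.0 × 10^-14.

CH3NH2 + H2O ⇌ CH3NH3+ + OH-
Kb = [OH-]²/(0.0197 − [OH-]) = 4.2 × 10^-4
[OH-] is not negligible relative to C₀; solve [OH-]² + 0.00042·[OH-] − 8.27e-06 = 0.
[OH-] = (−Kb + √(Kb² + 4·Kb·C₀))/2 = 2.67 × 10^-3 M
pOH = 2.57, so pH = 14.00 − pOH = 11.43

pH = 11.43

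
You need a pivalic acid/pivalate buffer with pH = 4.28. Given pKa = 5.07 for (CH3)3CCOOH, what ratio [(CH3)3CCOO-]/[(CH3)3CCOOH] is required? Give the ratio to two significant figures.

pH = pKa + log(r) ⇒ log(r) = 4.28 − 5.07 = -0.79
r = [(CH3)3CCOO-]/[(CH3)3CCOOH] = 10^(-0.79) = 0.162

ratio = 0.16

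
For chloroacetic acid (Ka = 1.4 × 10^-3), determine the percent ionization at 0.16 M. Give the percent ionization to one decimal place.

ClCH2COOH ⇌ ClCH2COO- + H+; let x = [H+] at equilibrium.
Solve x² + 0.0014x − 0.000224 = 0 → x = 1.43 × 10^-2 M
% ionization = x/C₀ × 100% = 1.43 × 10^-2/0.16 × 100% = 8.9%

8.9%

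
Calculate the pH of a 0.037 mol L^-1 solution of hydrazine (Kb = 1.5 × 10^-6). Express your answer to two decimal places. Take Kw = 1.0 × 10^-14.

pH = 10.37

N2H4 + H2O ⇌ N2H5+ + OH-
Let x = [OH-] at equilibrium. Kb = x²/(0.037 − x).
Assume x ≪ 0.037: x ≈ √(1.5 × 10^-6 × 0.037) = 2.36 × 10^-4 M
Check: 0.64% ionized — well under 5%, approximation valid.
pOH = −log(2.36 × 10^-4) = 3.63; pH = 14.00 − 3.63 = 10.37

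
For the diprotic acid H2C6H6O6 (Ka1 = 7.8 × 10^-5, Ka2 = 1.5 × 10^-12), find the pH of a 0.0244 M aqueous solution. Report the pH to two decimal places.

pH = 2.87

Since Ka1 ≫ Ka2, the first ionization dominates [H+].
Ka1 = x²/(0.0244 − x) = 7.8 × 10^-5
Solving the quadratic: x = (−Ka1 + √(Ka1² + 4·Ka1·C₀))/2 = 1.34 × 10^-3 M
pH = −log(1.34 × 10^-3) = 2.87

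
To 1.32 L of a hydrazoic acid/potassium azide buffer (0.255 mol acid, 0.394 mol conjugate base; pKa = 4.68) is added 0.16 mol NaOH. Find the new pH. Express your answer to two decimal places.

After neutralization: n(HN3) = 0.095 mol, n(N3-) = 0.554 mol.
Henderson–Hasselbalch with mole ratio 0.554/0.095: pH = 4.68 + (+0.766)

pH = 5.45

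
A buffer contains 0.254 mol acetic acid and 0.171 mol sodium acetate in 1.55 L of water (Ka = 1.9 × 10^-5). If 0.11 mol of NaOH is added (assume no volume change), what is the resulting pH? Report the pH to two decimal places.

pH = 5.01

After neutralization: n(CH3COOH) = 0.144 mol, n(CH3COO-) = 0.281 mol.
pKa = −log(1.9 × 10^-5) = 4.721
pH = pKa + log([A⁻]/[HA]) = 4.721 + log(0.281/0.144) = 4.721 +0.290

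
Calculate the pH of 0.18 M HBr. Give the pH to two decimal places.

HBr is a strong acid and dissociates completely, so [H+] = 0.18 M.
pH = -log(0.18) = 0.74

pH = 0.74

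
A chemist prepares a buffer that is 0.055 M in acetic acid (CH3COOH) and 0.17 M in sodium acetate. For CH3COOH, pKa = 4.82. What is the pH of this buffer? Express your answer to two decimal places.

pH = 5.31

Henderson–Hasselbalch: pH = pKa + log([CH3COO-]/[CH3COOH]) = 4.82 + log(0.17/0.055)
pH = 4.82 + (+0.490) = 5.31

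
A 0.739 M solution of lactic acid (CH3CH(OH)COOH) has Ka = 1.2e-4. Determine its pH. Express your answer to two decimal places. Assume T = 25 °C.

pH = 2.03

CH3CH(OH)COOH ⇌ CH3CH(OH)COO- + H+
Let x = [H+] at equilibrium. Ka = x²/(0.739 − x).
Since Ka ≪ C₀, x ≈ √(Ka·C₀) = 9.42 × 10^-3 M.
pH = −log[H+] = −log(9.42 × 10^-3) = 2.03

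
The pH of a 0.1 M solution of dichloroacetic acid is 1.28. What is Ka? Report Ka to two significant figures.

Ka = 5.8 × 10^-2

[H+] = 10^(-1.28) = 5.25 × 10^-2 M
At equilibrium [HA] = 0.1 − 5.25 × 10^-2 = 4.75 × 10^-2 M
Ka = [H+][A-]/[HA] = (5.25 × 10^-2)² / 4.75 × 10^-2 = 5.8 × 10^-2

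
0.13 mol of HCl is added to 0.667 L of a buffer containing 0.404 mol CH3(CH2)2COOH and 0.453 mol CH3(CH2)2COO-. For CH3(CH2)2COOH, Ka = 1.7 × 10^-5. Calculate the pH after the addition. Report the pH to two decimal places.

Added H+ converts CH3(CH2)2COO- to CH3(CH2)2COOH: CH3(CH2)2COOH → 0.534 mol, CH3(CH2)2COO- → 0.323 mol.
pKa = −log(1.7 × 10^-5) = 4.770
pH = pKa + log(n_CH3(CH2)2COO-/n_CH3(CH2)2COOH) = 4.770 + log(0.323/0.534) = 4.770 + (-0.218)

pH = 4.55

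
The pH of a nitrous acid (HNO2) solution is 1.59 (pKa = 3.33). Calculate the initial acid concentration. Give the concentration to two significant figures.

C₀ = 1.4 M

[H+] = 10^(-1.59) = 2.57 × 10^-2 M = x
Ka = 10^(−3.33) = 4.68 × 10^-4
Ka = x²/(C₀ − x) ⇒ C₀ = x + x²/Ka
C₀ = 2.57 × 10^-2 + (2.57 × 10^-2)²/(4.68 × 10^-4) = 1.44 M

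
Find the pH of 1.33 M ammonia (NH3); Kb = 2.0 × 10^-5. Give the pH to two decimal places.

pH = 11.71

NH3 + H2O ⇌ NH4+ + OH-
Kb = [OH-]²/(1.33 − [OH-]) = 2.0 × 10^-5
Assume [OH-] ≪ 1.33: [OH-] ≈ √(2.0 × 10^-5 × 1.33) = 5.16 × 10^-3 M
([OH-]/C₀ = 0.39% < 5%, so the approximation holds.)
pOH = 2.29, so pH = 14.00 − pOH = 11.71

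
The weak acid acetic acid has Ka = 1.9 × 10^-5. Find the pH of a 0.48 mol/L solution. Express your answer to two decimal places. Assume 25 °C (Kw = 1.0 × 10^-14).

pH = 2.52

CH3COOH ⇌ CH3COO- + H+
From the ICE table, Ka = x²/(0.48 − x) = 1.9 × 10^-5.
Since Ka ≪ C₀, x ≈ √(Ka·C₀) = 3.02 × 10^-3 M.
pH = −log(3.02 × 10^-3) = 2.52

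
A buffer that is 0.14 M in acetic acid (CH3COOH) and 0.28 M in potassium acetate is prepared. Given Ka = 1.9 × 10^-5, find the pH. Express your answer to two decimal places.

pKa = −log(1.9 × 10^-5) = 4.721
Henderson–Hasselbalch: pH = pKa + log([CH3COO-]/[CH3COOH]) = 4.721 + log(0.28/0.14)
pH = 4.721 + (+0.301) = 5.02

pH = 5.02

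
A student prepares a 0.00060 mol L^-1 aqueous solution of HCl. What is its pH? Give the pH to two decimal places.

pH = 3.22

HCl is a strong acid and dissociates completely, so [H+] = 0.00060 M.
pH = -log(0.0006) = 3.22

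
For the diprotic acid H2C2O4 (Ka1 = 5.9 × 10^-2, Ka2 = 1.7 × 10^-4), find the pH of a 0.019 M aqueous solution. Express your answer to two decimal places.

Since Ka1 ≫ Ka2, the first ionization dominates [H+].
Ka1 = x²/(0.019 − x) = 5.9 × 10^-2
Solving the quadratic: x = (−Ka1 + √(Ka1² + 4·Ka1·C₀))/2 = 1.51 × 10^-2 M
pH = −log(1.51 × 10^-2) = 1.82

pH = 1.82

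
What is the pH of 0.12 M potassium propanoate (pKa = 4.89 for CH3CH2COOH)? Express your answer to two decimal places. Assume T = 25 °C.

pH = 8.98

CH3CH2COO- is the conjugate base of the weak acid CH3CH2COOH.
Ka = 10^(−4.89) = 1.29 × 10^-5
Kb = Kw/Ka = 1.0×10^-14 / 1.29 × 10^-5 = 7.75 × 10^-10
From the ICE table, Kb = [OH-]²/(0.12 − [OH-]) = 7.75 × 10^-10.
Neglecting [OH-] in the denominator: [OH-] = √(7.75 × 10^-10 × 0.12) = 9.64 × 10^-6 M
Check: 0.008% ionized — well under 5%, approximation valid.
pOH = −log(9.64 × 10^-6) = 5.02; pH = 14.00 − 5.02 = 8.98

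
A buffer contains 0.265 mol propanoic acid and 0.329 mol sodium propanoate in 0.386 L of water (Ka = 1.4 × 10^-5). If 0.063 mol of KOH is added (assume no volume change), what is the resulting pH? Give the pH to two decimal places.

pH = 5.14

OH- converts CH3CH2COOH to CH3CH2COO-: CH3CH2COOH → 0.202 mol, CH3CH2COO- → 0.392 mol.
pKa = −log(1.4 × 10^-5) = 4.854
Henderson–Hasselbalch with mole ratio 0.392/0.202: pH = 4.854 + (+0.288)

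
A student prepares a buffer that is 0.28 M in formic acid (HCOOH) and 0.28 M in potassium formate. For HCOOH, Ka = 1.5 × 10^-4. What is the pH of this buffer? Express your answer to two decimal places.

pH = 3.82

pKa = −log(1.5 × 10^-4) = 3.824
Henderson–Hasselbalch: pH = pKa + log([HCOO-]/[HCOOH]) = 3.824 + log(0.28/0.28)
pH = 3.824 + (+0.000) = 3.82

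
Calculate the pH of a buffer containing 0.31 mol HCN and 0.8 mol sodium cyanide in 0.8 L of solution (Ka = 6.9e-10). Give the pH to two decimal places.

pKa = −log(6.9 × 10^-10) = 9.161
pH = pKa + log([A⁻]/[HA]) = 9.161 + log(0.8/0.31)
pH = 9.161 + (+0.412) = 9.57

pH = 9.57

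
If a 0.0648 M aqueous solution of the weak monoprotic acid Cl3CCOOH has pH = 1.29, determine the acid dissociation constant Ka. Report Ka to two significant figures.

Ka = 1.9 × 10^-1

[H+] = 10^(-1.29) = 5.13 × 10^-2 M
At equilibrium [HA] = 0.0648 − 5.13 × 10^-2 = 1.35 × 10^-2 M
Ka = [H+][A-]/[HA] = (5.13 × 10^-2)² / 1.35 × 10^-2 = 1.9 × 10^-1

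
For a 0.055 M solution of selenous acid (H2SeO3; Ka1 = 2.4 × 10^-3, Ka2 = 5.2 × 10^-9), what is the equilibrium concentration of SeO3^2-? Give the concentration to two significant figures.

First ionization gives [H+] ≈ [HSeO3-] = 1.04 × 10^-2 M.
Second step: Ka2 = [H+][SeO3^2-]/[HSeO3-] ≈ [SeO3^2-] (since [H+] ≈ [HSeO3-]).
So [SeO3^2-] ≈ Ka2.

5.2 × 10^-9 M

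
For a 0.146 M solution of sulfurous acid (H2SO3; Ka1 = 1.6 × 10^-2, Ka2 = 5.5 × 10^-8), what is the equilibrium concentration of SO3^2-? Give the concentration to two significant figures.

5.5 × 10^-8 M

First ionization gives [H+] ≈ [HSO3-] = 4.10 × 10^-2 M.
Second step: Ka2 = [H+][SO3^2-]/[HSO3-] ≈ [SO3^2-] (since [H+] ≈ [HSO3-]).
So [SO3^2-] ≈ Ka2.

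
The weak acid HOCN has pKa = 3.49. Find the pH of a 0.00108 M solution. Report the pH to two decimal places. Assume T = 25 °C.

pH = 3.35

HOCN ⇌ OCN- + H+
Ka = 10^(−3.49) = 3.24 × 10^-4
From the ICE table, Ka = x²/(0.00108 − x) = 3.24 × 10^-4.
x is not negligible relative to C₀; solve x² + 0.000324·x − 3.5e-07 = 0.
x = [−0.000324 + √(0.000324² + 1.4e-06)]/2 = 4.51 × 10^-4 M
pH = −log[H+] = −log(4.51 × 10^-4) = 3.35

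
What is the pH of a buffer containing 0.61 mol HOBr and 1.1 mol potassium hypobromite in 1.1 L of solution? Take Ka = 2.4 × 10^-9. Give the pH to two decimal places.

pH = 8.88

pKa = −log(2.4 × 10^-9) = 8.620
Henderson–Hasselbalch: pH = pKa + log([OBr-]/[HOBr]) = 8.620 + log(1.1/0.61)
pH = 8.620 + (+0.256) = 8.88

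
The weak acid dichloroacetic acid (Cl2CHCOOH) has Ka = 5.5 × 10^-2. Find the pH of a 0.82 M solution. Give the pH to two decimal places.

Cl2CHCOOH ⇌ Cl2CHCOO- + H+
From the ICE table, Ka = [H+]²/(0.82 − [H+]) = 5.5 × 10^-2.
The 5% rule fails; solving [H+]² + Ka·[H+] − Ka·C₀ = 0 exactly:
[H+] = (−Ka + √(Ka² + 4·Ka·C₀))/2 = 1.87 × 10^-1 M
pH = −log(1.87 × 10^-1) = 0.73

pH = 0.73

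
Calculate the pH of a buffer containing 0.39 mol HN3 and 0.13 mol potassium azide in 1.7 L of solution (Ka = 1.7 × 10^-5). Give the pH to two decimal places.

pKa = −log(1.7 × 10^-5) = 4.770
Using pH = pKa + log([base]/[acid]) with [base]/[acid] = 0.13/0.39:
pH = 4.770 + (-0.477) = 4.29

pH = 4.29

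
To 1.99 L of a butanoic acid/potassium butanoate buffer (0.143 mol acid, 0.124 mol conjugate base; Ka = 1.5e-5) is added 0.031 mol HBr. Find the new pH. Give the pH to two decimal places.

Added H+ converts CH3(CH2)2COO- to CH3(CH2)2COOH: CH3(CH2)2COOH → 0.174 mol, CH3(CH2)2COO- → 0.093 mol.
pKa = −log(1.5 × 10^-5) = 4.824
pH = pKa + log([A⁻]/[HA]) = 4.824 + log(0.093/0.174) = 4.824 -0.272

pH = 4.55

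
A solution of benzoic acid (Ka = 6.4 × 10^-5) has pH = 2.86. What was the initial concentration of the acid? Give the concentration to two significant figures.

[H+] = 10^(-2.86) = 1.38 × 10^-3 M = x
Ka = x²/(C₀ − x) ⇒ C₀ = x + x²/Ka
C₀ = 1.38 × 10^-3 + (1.38 × 10^-3)²/(6.4 × 10^-5) = 3.11 × 10^-2 M

C₀ = 3.1 × 10^-2 M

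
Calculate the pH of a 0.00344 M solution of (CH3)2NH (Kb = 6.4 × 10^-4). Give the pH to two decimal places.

pH = 11.08

(CH3)2NH + H2O ⇌ (CH3)2NH2+ + OH-
Kb = [OH-]²/(0.00344 − [OH-]) = 6.4 × 10^-4
The 5% rule fails; solving [OH-]² + Kb·[OH-] − Kb·C₀ = 0 exactly:
[OH-] = [−0.00064 + √(0.00064² + 8.81e-06)]/2 = 1.20 × 10^-3 M
pOH = −log(1.20 × 10^-3) = 2.92; pH = 14.00 − 2.92 = 11.08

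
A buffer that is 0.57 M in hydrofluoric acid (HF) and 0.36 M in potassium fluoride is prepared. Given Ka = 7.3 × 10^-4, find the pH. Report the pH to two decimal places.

pH = 2.94

pKa = −log(7.3 × 10^-4) = 3.137
pH = pKa + log([A⁻]/[HA]) = 3.137 + log(0.36/0.57)
pH = 3.137 + (-0.200) = 2.94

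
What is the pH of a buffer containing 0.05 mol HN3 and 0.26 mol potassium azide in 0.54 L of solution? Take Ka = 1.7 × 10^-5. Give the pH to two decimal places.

pKa = −log(1.7 × 10^-5) = 4.770
Using pH = pKa + log([base]/[acid]) with [base]/[acid] = 0.26/0.05:
pH = 4.770 + (+0.716) = 5.49

pH = 5.49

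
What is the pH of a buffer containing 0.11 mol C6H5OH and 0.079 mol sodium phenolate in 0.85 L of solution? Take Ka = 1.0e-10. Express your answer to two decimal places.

pH = 9.86

pKa = −log(1.0 × 10^-10) = 10.000
Henderson–Hasselbalch: pH = pKa + log([C6H5O-]/[C6H5OH]) = 10.000 + log(0.079/0.11)
pH = 10.000 + (-0.144) = 9.86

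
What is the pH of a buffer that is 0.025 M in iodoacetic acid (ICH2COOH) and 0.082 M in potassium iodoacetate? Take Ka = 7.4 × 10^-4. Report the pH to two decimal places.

pH = 3.65

pKa = −log(7.4 × 10^-4) = 3.131
pH = pKa + log([A⁻]/[HA]) = 3.131 + log(0.082/0.025)
pH = 3.131 + (+0.516) = 3.65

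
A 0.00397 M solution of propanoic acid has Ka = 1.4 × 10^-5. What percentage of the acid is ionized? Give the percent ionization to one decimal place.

5.8%

CH3CH2COOH ⇌ CH3CH2COO- + H+; let x = [H+] at equilibrium.
Ka = x²/(C₀ − x); solving the quadratic gives x = 2.29 × 10^-4 M.
Fraction ionized = 2.29 × 10^-4 / 0.00397 = 0.0577 → 5.8%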